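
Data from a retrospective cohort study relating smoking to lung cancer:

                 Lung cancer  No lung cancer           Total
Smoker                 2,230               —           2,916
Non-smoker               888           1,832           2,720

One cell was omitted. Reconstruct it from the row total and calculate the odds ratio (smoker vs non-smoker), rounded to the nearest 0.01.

6.71

The missing cell is in the exposed row: 2916 − 2230 = 686.
So a = 2230, b = 686, c = 888, d = 1832.
OR = (a·d)/(b·c) = (2230 × 1832) / (686 × 888) = 4085360 / 609168 = 6.70646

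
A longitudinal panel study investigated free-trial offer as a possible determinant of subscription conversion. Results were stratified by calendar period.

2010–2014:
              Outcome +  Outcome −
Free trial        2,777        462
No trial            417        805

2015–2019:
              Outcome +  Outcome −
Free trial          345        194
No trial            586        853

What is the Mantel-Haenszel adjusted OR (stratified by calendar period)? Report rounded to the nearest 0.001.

6.456

OR_MH = Σ(aᵢdᵢ/nᵢ) / Σ(bᵢcᵢ/nᵢ), where nᵢ is the stratum total.
Stratum 1 (2010–2014): n = 4461; a·d/n = 2777·805/4461 = 501.1175; b·c/n = 462·417/4461 = 43.1863
Stratum 2 (2015–2019): n = 1978; a·d/n = 345·853/1978 = 148.7791; b·c/n = 194·586/1978 = 57.4742
OR_MH = (501.1175 + 148.7791) / (43.1863 + 57.4742) = 649.8965 / 100.6605 = 6.45632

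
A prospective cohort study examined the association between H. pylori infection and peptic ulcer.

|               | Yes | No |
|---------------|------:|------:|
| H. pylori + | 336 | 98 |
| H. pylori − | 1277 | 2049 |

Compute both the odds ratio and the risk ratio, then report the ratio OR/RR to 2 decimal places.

2.73

Cells: a = 336, b = 98, c = 1277, d = 2049.
OR = (336·2049)/(98·1277) = 688464/125146 = 5.50129
Risk in exposed = 336/434 = 0.77419; risk in unexposed = 1277/3326 = 0.38394; RR = 2.01642
OR/RR = 5.50129 / 2.01642 = 2.72824
The outcome is not rare, so the OR lies further from 1 than the RR.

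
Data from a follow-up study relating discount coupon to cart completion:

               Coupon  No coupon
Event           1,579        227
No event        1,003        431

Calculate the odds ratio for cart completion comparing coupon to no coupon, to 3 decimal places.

Reading the table with exposure as columns: a = 1579 (Coupon, case), b = 1003 (Coupon, non-case), c = 227 (No coupon, case), d = 431.
OR = (a·d)/(b·c) = (1579 × 431) / (1003 × 227) = 680549 / 227681 = 2.98905
The odds of cart completion are about 2.99 times as high in the coupon group.

2.989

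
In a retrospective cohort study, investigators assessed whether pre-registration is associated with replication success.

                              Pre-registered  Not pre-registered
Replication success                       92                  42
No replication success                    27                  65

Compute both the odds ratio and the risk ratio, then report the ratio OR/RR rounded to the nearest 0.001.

Reading the table with exposure as columns: a = 92 (Pre-registered, case), b = 27 (Pre-registered, non-case), c = 42 (Not pre-registered, case), d = 65.
OR = (92·65)/(27·42) = 5980/1134 = 5.27337
Risk in exposed = 92/119 = 0.77311; risk in unexposed = 42/107 = 0.39252; RR = 1.96959
OR/RR = 5.27337 / 1.96959 = 2.67740
The outcome is not rare, so the OR lies further from 1 than the RR.

2.677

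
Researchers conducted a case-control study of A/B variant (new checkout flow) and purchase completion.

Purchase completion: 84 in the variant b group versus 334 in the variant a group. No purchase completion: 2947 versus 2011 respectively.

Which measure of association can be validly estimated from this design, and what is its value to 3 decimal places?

0.172

From the description: a = 84, b = 2947, c = 334, d = 2011.
This is a case-control study: participants were sampled on outcome status, so risks in the source population cannot be estimated directly — relative risk is not valid here. The odds ratio is the appropriate measure.
OR = (a·d)/(b·c) = (84 × 2011) / (2947 × 334) = 168924 / 984298 = 0.17162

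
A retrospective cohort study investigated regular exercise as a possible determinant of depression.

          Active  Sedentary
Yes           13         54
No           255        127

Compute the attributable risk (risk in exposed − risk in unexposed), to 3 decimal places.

-0.250

Reading the table with exposure as columns: a = 13 (Active, case), b = 255 (Active, non-case), c = 54 (Sedentary, case), d = 127.
Risk in exposed = 13/268 = 0.048507; risk in unexposed = 54/181 = 0.298343.
Risk difference = 0.048507 − 0.298343 = -0.249835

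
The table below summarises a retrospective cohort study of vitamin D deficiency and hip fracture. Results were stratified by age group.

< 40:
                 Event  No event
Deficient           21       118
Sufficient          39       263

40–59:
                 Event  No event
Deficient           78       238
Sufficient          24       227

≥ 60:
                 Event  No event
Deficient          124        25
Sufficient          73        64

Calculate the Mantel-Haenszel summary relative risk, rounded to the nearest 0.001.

1.700

RR_MH = Σ(aᵢ·n₀ᵢ/nᵢ) / Σ(cᵢ·n₁ᵢ/nᵢ), with n₁ᵢ = aᵢ+bᵢ (exposed), n₀ᵢ = cᵢ+dᵢ (unexposed), nᵢ = n₁ᵢ+n₀ᵢ.
Stratum 1 (< 40): n₁ = 139, n₀ = 302, n = 441; a·n₀/n = 21·302/441 = 14.3810; c·n₁/n = 39·139/441 = 12.2925
Stratum 2 (40–59): n₁ = 316, n₀ = 251, n = 567; a·n₀/n = 78·251/567 = 34.5291; c·n₁/n = 24·316/567 = 13.3757
Stratum 3 (≥ 60): n₁ = 149, n₀ = 137, n = 286; a·n₀/n = 124·137/286 = 59.3986; c·n₁/n = 73·149/286 = 38.0315
RR_MH = (14.3810 + 34.5291 + 59.3986) / (12.2925 + 13.3757 + 38.0315) = 108.3087 / 63.6996 = 1.70030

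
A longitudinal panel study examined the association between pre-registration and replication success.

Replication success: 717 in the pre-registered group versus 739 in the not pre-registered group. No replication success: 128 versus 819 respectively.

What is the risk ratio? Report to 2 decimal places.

1.79

From the description: a = 717, b = 128, c = 739, d = 819.
Risk in exposed = 717/845 = 0.84852; risk in unexposed = 739/1558 = 0.47433.
RR = 0.84852 / 0.47433 = 1.78890
The risk among the exposed is 1.79 times that among the unexposed.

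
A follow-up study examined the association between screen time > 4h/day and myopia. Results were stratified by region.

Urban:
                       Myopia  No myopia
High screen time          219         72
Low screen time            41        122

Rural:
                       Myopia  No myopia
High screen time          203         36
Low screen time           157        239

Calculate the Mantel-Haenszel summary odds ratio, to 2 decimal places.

8.78

OR_MH = Σ(aᵢdᵢ/nᵢ) / Σ(bᵢcᵢ/nᵢ), where nᵢ is the stratum total.
Stratum 1 (Urban): n = 454; a·d/n = 219·122/454 = 58.8502; b·c/n = 72·41/454 = 6.5022
Stratum 2 (Rural): n = 635; a·d/n = 203·239/635 = 76.4047; b·c/n = 36·157/635 = 8.9008
OR_MH = (58.8502 + 76.4047) / (6.5022 + 8.9008) = 135.2549 / 15.4030 = 8.78108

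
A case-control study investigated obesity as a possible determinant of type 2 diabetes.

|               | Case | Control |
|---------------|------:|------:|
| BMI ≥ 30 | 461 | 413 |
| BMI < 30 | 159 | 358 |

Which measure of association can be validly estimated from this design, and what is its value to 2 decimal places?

Cells: a = 461, b = 413, c = 159, d = 358.
This is a case-control study: participants were sampled on outcome status, so risks in the source population cannot be estimated directly — relative risk is not valid here. The odds ratio is the appropriate measure.
OR = (a·d)/(b·c) = (461 × 358) / (413 × 159) = 165038 / 65667 = 2.51326

2.51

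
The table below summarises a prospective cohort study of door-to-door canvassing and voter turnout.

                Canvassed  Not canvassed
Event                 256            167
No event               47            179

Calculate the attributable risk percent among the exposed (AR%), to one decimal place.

Reading the table with exposure as columns: a = 256 (Canvassed, case), b = 47 (Canvassed, non-case), c = 167 (Not canvassed, case), d = 179.
Risk in exposed = 256/303 = 0.84488; risk in unexposed = 167/346 = 0.48266.
RR = 0.84488/0.48266 = 1.75048
AR% = (RR − 1)/RR × 100 = (1.75048 − 1)/1.75048 × 100 = 42.8728%

42.9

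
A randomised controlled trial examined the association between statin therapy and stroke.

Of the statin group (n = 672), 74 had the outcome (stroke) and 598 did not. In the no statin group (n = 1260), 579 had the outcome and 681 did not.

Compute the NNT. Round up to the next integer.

Risk in treated group = 74/672 = 0.11012; risk in control = 579/1260 = 0.45952.
Absolute risk reduction = 0.45952 − 0.11012 = 0.34940
NNT = 1 / ARR = 1 / 0.34940 = 2.862 → round up → 3

3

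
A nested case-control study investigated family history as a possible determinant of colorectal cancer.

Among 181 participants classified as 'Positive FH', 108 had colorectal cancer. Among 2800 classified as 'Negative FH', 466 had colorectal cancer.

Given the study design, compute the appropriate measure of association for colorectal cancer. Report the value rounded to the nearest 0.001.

From the description: a = 108, b = 73, c = 466, d = 2334.
This is a nested case-control study: participants were sampled on outcome status, so risks in the source population cannot be estimated directly — relative risk is not valid here. The odds ratio is the appropriate measure.
OR = (a·d)/(b·c) = (108 × 2334) / (73 × 466) = 252072 / 34018 = 7.40996

7.410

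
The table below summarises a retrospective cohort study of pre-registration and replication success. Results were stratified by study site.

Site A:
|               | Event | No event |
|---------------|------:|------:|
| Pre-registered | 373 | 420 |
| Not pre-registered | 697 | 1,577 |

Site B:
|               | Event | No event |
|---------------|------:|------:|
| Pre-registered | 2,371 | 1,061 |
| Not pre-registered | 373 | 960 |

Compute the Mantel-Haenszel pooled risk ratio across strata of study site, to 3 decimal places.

2.094

RR_MH = Σ(aᵢ·n₀ᵢ/nᵢ) / Σ(cᵢ·n₁ᵢ/nᵢ), with n₁ᵢ = aᵢ+bᵢ (exposed), n₀ᵢ = cᵢ+dᵢ (unexposed), nᵢ = n₁ᵢ+n₀ᵢ.
Stratum 1 (Site A): n₁ = 793, n₀ = 2274, n = 3067; a·n₀/n = 373·2274/3067 = 276.5575; c·n₁/n = 697·793/3067 = 180.2155
Stratum 2 (Site B): n₁ = 3432, n₀ = 1333, n = 4765; a·n₀/n = 2371·1333/4765 = 663.2829; c·n₁/n = 373·3432/4765 = 268.6539
RR_MH = (276.5575 + 663.2829) / (180.2155 + 268.6539) = 939.8404 / 448.8695 = 2.09379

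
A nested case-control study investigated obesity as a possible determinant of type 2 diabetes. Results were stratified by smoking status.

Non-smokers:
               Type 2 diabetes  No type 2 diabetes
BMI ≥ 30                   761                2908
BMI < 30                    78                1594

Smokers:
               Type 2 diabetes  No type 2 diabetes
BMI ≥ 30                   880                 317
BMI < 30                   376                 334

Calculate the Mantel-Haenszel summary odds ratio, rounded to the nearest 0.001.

3.632

OR_MH = Σ(aᵢdᵢ/nᵢ) / Σ(bᵢcᵢ/nᵢ), where nᵢ is the stratum total.
Stratum 1 (Non-smokers): n = 5341; a·d/n = 761·1594/5341 = 227.1174; b·c/n = 2908·78/5341 = 42.4685
Stratum 2 (Smokers): n = 1907; a·d/n = 880·334/1907 = 154.1269; b·c/n = 317·376/1907 = 62.5024
OR_MH = (227.1174 + 154.1269) / (42.4685 + 62.5024) = 381.2443 / 104.9708 = 3.63191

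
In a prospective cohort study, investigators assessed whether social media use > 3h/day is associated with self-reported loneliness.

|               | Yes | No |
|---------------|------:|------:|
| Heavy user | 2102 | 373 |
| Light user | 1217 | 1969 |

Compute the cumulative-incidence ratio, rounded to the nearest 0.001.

2.223

Cells: a = 2102, b = 373, c = 1217, d = 1969.
Risk in exposed = 2102/2475 = 0.84929; risk in unexposed = 1217/3186 = 0.38198.
RR = 0.84929 / 0.38198 = 2.22337
The risk among the exposed is 2.22 times that among the unexposed.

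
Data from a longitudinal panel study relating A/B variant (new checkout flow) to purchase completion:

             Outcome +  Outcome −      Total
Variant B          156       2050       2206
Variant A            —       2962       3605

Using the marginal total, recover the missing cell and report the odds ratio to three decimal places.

The missing cell is in the unexposed row: 3605 − 2962 = 643.
So a = 156, b = 2050, c = 643, d = 2962.
OR = (a·d)/(b·c) = (156 × 2962) / (2050 × 643) = 462072 / 1318150 = 0.35055

0.351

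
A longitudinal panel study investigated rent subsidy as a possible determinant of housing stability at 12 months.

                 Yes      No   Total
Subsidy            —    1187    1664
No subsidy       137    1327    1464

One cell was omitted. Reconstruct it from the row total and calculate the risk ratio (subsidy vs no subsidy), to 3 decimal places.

The missing cell is in the exposed row: 1664 − 1187 = 477.
So a = 477, b = 1187, c = 137, d = 1327.
RR = [a/(a+b)] / [c/(c+d)] = (477/1664) / (137/1464) = 0.28666/0.09358 = 3.06327

3.063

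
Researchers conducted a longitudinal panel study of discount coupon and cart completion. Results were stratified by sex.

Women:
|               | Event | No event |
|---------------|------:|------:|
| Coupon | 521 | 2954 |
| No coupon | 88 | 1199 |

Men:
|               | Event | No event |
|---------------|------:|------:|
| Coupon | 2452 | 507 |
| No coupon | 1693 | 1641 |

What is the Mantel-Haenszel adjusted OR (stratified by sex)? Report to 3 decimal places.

OR_MH = Σ(aᵢdᵢ/nᵢ) / Σ(bᵢcᵢ/nᵢ), where nᵢ is the stratum total.
Stratum 1 (Women): n = 4762; a·d/n = 521·1199/4762 = 131.1800; b·c/n = 2954·88/4762 = 54.5888
Stratum 2 (Men): n = 6293; a·d/n = 2452·1641/6293 = 639.3981; b·c/n = 507·1693/6293 = 136.3977
OR_MH = (131.1800 + 639.3981) / (54.5888 + 136.3977) = 770.5780 / 190.9866 = 4.03472

4.035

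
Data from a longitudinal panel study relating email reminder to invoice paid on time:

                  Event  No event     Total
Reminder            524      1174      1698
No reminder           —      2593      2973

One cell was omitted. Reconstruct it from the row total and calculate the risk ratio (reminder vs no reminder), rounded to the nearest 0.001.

The missing cell is in the unexposed row: 2973 − 2593 = 380.
So a = 524, b = 1174, c = 380, d = 2593.
RR = [a/(a+b)] / [c/(c+d)] = (524/1698) / (380/2973) = 0.30860/0.12782 = 2.41438

2.414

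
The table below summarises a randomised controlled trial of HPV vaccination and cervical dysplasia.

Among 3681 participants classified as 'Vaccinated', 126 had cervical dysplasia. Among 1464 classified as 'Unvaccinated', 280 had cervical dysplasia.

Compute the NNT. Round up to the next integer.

Risk in treated group = 126/3681 = 0.03423; risk in control = 280/1464 = 0.19126.
Absolute risk reduction = 0.19126 − 0.03423 = 0.15703
NNT = 1 / ARR = 1 / 0.15703 = 6.368 → round up → 7

7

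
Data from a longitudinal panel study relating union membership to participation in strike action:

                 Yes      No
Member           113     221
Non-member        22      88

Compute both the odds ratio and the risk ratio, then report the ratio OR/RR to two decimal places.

1.21

Cells: a = 113, b = 221, c = 22, d = 88.
OR = (113·88)/(221·22) = 9944/4862 = 2.04525
Risk in exposed = 113/334 = 0.33832; risk in unexposed = 22/110 = 0.20000; RR = 1.69162
OR/RR = 2.04525 / 1.69162 = 1.20905
The outcome is not rare, so the OR lies further from 1 than the RR.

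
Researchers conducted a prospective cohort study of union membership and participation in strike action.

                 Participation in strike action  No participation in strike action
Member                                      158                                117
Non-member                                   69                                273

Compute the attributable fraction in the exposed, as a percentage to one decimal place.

Cells: a = 158, b = 117, c = 69, d = 273.
Risk in exposed = 158/275 = 0.57455; risk in unexposed = 69/342 = 0.20175.
RR = 0.57455/0.20175 = 2.84775
AR% = (RR − 1)/RR × 100 = (2.84775 − 1)/2.84775 × 100 = 64.8845%

64.9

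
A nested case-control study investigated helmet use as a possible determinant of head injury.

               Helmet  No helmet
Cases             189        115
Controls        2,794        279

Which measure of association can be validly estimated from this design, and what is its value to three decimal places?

Reading the table with exposure as columns: a = 189 (Helmet, case), b = 2794 (Helmet, non-case), c = 115 (No helmet, case), d = 279.
This is a nested case-control study: participants were sampled on outcome status, so risks in the source population cannot be estimated directly — relative risk is not valid here. The odds ratio is the appropriate measure.
OR = (a·d)/(b·c) = (189 × 279) / (2794 × 115) = 52731 / 321310 = 0.16411

0.164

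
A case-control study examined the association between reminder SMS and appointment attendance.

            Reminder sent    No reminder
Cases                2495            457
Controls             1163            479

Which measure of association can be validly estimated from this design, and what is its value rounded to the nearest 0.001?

2.249

Reading the table with exposure as columns: a = 2495 (Reminder sent, case), b = 1163 (Reminder sent, non-case), c = 457 (No reminder, case), d = 479.
This is a case-control study: participants were sampled on outcome status, so risks in the source population cannot be estimated directly — relative risk is not valid here. The odds ratio is the appropriate measure.
OR = (a·d)/(b·c) = (2495 × 479) / (1163 × 457) = 1195105 / 531491 = 2.24859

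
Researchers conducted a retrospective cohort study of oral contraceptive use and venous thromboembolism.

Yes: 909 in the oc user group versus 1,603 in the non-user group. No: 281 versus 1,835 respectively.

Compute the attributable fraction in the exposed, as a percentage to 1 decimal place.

From the description: a = 909, b = 281, c = 1603, d = 1835.
Risk in exposed = 909/1190 = 0.76387; risk in unexposed = 1603/3438 = 0.46626.
RR = 0.76387/0.46626 = 1.63828
AR% = (RR − 1)/RR × 100 = (1.63828 − 1)/1.63828 × 100 = 38.9605%

39.0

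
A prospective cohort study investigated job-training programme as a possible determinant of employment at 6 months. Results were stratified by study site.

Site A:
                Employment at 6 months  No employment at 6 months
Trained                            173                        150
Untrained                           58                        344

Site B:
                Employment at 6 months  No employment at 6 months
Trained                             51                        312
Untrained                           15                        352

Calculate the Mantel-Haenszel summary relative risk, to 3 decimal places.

3.651

RR_MH = Σ(aᵢ·n₀ᵢ/nᵢ) / Σ(cᵢ·n₁ᵢ/nᵢ), with n₁ᵢ = aᵢ+bᵢ (exposed), n₀ᵢ = cᵢ+dᵢ (unexposed), nᵢ = n₁ᵢ+n₀ᵢ.
Stratum 1 (Site A): n₁ = 323, n₀ = 402, n = 725; a·n₀/n = 173·402/725 = 95.9255; c·n₁/n = 58·323/725 = 25.8400
Stratum 2 (Site B): n₁ = 363, n₀ = 367, n = 730; a·n₀/n = 51·367/730 = 25.6397; c·n₁/n = 15·363/730 = 7.4589
RR_MH = (95.9255 + 25.6397) / (25.8400 + 7.4589) = 121.5652 / 33.2989 = 3.65073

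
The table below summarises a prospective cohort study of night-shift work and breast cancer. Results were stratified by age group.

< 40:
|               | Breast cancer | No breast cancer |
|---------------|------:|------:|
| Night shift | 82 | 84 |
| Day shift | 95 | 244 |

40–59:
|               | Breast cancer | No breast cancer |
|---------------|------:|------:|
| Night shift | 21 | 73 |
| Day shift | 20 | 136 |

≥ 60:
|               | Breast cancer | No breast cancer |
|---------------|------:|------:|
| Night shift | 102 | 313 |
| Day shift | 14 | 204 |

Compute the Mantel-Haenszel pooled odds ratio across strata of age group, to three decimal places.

2.938

OR_MH = Σ(aᵢdᵢ/nᵢ) / Σ(bᵢcᵢ/nᵢ), where nᵢ is the stratum total.
Stratum 1 (< 40): n = 505; a·d/n = 82·244/505 = 39.6198; b·c/n = 84·95/505 = 15.8020
Stratum 2 (40–59): n = 250; a·d/n = 21·136/250 = 11.4240; b·c/n = 73·20/250 = 5.8400
Stratum 3 (≥ 60): n = 633; a·d/n = 102·204/633 = 32.8720; b·c/n = 313·14/633 = 6.9226
OR_MH = (39.6198 + 11.4240 + 32.8720) / (15.8020 + 5.8400 + 6.9226) = 83.9158 / 28.5646 = 2.93776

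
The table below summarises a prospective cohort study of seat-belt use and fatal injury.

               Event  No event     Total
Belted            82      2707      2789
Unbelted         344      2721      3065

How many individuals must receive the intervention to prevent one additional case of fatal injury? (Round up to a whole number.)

Risk in treated group = 82/2789 = 0.02940; risk in control = 344/3065 = 0.11223.
Absolute risk reduction = 0.11223 − 0.02940 = 0.08283
NNT = 1 / ARR = 1 / 0.08283 = 12.072 → round up → 13

13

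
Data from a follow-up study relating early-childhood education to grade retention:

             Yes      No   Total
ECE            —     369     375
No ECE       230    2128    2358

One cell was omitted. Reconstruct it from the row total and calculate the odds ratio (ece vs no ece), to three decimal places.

0.150

The missing cell is in the exposed row: 375 − 369 = 6.
So a = 6, b = 369, c = 230, d = 2128.
OR = (a·d)/(b·c) = (6 × 2128) / (369 × 230) = 12768 / 84870 = 0.15044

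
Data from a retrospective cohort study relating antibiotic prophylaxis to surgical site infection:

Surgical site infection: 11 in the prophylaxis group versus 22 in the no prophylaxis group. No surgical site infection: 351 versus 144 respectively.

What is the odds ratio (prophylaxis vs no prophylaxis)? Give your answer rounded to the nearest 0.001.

0.205

From the description: a = 11, b = 351, c = 22, d = 144.
OR = (a·d)/(b·c) = (11 × 144) / (351 × 22) = 1584 / 7722 = 0.20513
Exposure is associated with lower odds of surgical site infection (OR = 0.21 < 1).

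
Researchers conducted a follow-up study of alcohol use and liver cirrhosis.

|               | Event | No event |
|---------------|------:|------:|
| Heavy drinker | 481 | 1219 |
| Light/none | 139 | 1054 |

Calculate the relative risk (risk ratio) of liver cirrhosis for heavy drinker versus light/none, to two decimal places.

2.43

Cells: a = 481, b = 1219, c = 139, d = 1054.
Risk in exposed = 481/1700 = 0.28294; risk in unexposed = 139/1193 = 0.11651.
RR = 0.28294 / 0.11651 = 2.42841
The risk among the exposed is 2.43 times that among the unexposed.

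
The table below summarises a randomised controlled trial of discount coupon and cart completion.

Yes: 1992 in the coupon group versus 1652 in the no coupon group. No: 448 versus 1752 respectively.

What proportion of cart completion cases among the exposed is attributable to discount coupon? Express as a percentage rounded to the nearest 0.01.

From the description: a = 1992, b = 448, c = 1652, d = 1752.
Risk in exposed = 1992/2440 = 0.81639; risk in unexposed = 1652/3404 = 0.48531.
RR = 0.81639/0.48531 = 1.68221
AR% = (RR − 1)/RR × 100 = (1.68221 − 1)/1.68221 × 100 = 40.5542%

40.55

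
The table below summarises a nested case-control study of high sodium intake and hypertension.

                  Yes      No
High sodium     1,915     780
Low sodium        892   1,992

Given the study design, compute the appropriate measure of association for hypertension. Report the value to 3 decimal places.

5.483

Cells: a = 1915, b = 780, c = 892, d = 1992.
This is a nested case-control study: participants were sampled on outcome status, so risks in the source population cannot be estimated directly — relative risk is not valid here. The odds ratio is the appropriate measure.
OR = (a·d)/(b·c) = (1915 × 1992) / (780 × 892) = 3814680 / 695760 = 5.48275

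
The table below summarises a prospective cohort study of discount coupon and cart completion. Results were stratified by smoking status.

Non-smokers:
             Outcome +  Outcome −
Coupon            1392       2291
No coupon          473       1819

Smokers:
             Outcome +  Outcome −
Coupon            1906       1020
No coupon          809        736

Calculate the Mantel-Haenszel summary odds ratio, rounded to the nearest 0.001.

OR_MH = Σ(aᵢdᵢ/nᵢ) / Σ(bᵢcᵢ/nᵢ), where nᵢ is the stratum total.
Stratum 1 (Non-smokers): n = 5975; a·d/n = 1392·1819/5975 = 423.7737; b·c/n = 2291·473/5975 = 181.3628
Stratum 2 (Smokers): n = 4471; a·d/n = 1906·736/4471 = 313.7589; b·c/n = 1020·809/4471 = 184.5627
OR_MH = (423.7737 + 313.7589) / (181.3628 + 184.5627) = 737.5326 / 365.9256 = 2.01553

2.016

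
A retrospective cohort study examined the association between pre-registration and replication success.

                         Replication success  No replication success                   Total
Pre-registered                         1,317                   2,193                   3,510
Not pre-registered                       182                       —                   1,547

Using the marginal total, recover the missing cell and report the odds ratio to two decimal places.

4.50

The missing cell is in the unexposed row: 1547 − 182 = 1365.
So a = 1317, b = 2193, c = 182, d = 1365.
OR = (a·d)/(b·c) = (1317 × 1365) / (2193 × 182) = 1797705 / 399126 = 4.50410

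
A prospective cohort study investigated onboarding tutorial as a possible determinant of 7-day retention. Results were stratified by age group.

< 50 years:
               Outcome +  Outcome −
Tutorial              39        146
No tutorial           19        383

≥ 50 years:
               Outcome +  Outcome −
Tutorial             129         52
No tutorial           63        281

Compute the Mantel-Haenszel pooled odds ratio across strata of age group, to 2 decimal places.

OR_MH = Σ(aᵢdᵢ/nᵢ) / Σ(bᵢcᵢ/nᵢ), where nᵢ is the stratum total.
Stratum 1 (< 50 years): n = 587; a·d/n = 39·383/587 = 25.4463; b·c/n = 146·19/587 = 4.7257
Stratum 2 (≥ 50 years): n = 525; a·d/n = 129·281/525 = 69.0457; b·c/n = 52·63/525 = 6.2400
OR_MH = (25.4463 + 69.0457) / (4.7257 + 6.2400) = 94.4921 / 10.9657 = 8.61704

8.62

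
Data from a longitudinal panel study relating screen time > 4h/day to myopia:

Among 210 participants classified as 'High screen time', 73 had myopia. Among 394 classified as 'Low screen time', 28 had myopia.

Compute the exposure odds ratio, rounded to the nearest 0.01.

6.97

From the description: a = 73, b = 137, c = 28, d = 366.
OR = (a·d)/(b·c) = (73 × 366) / (137 × 28) = 26718 / 3836 = 6.96507
The odds of myopia are about 6.97 times as high in the high screen time group.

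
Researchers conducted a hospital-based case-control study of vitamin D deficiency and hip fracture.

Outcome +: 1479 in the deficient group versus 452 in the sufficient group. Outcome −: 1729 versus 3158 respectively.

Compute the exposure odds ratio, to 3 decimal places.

5.976

From the description: a = 1479, b = 1729, c = 452, d = 3158.
OR = (a·d)/(b·c) = (1479 × 3158) / (1729 × 452) = 4670682 / 781508 = 5.97650
The odds of hip fracture are about 5.98 times as high in the deficient group.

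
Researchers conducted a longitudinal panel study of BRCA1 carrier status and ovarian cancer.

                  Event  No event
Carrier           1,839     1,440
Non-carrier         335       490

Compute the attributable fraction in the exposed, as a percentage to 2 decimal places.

Cells: a = 1839, b = 1440, c = 335, d = 490.
Risk in exposed = 1839/3279 = 0.56084; risk in unexposed = 335/825 = 0.40606.
RR = 0.56084/0.40606 = 1.38118
AR% = (RR − 1)/RR × 100 = (1.38118 − 1)/1.38118 × 100 = 27.5980%

27.60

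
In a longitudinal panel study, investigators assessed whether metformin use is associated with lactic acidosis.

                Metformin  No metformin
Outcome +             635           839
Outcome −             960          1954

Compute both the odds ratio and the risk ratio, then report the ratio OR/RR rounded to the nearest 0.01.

1.16

Reading the table with exposure as columns: a = 635 (Metformin, case), b = 960 (Metformin, non-case), c = 839 (No metformin, case), d = 1954.
OR = (635·1954)/(960·839) = 1240790/805440 = 1.54051
Risk in exposed = 635/1595 = 0.39812; risk in unexposed = 839/2793 = 0.30039; RR = 1.32532
OR/RR = 1.54051 / 1.32532 = 1.16237
The outcome is not rare, so the OR lies further from 1 than the RR.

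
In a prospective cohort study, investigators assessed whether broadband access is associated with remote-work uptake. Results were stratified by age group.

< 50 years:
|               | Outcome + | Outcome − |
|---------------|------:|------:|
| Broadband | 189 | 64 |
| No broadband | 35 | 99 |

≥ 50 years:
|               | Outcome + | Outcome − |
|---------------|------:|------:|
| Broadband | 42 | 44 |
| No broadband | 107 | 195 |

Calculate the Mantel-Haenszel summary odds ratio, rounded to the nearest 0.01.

OR_MH = Σ(aᵢdᵢ/nᵢ) / Σ(bᵢcᵢ/nᵢ), where nᵢ is the stratum total.
Stratum 1 (< 50 years): n = 387; a·d/n = 189·99/387 = 48.3488; b·c/n = 64·35/387 = 5.7881
Stratum 2 (≥ 50 years): n = 388; a·d/n = 42·195/388 = 21.1082; b·c/n = 44·107/388 = 12.1340
OR_MH = (48.3488 + 21.1082) / (5.7881 + 12.1340) = 69.4571 / 17.9221 = 3.87549

3.88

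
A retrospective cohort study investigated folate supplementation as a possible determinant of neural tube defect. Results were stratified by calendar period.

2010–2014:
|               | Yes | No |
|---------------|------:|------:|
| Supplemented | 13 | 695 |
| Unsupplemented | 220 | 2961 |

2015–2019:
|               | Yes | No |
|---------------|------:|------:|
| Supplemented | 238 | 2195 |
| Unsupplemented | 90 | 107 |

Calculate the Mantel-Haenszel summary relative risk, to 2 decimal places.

RR_MH = Σ(aᵢ·n₀ᵢ/nᵢ) / Σ(cᵢ·n₁ᵢ/nᵢ), with n₁ᵢ = aᵢ+bᵢ (exposed), n₀ᵢ = cᵢ+dᵢ (unexposed), nᵢ = n₁ᵢ+n₀ᵢ.
Stratum 1 (2010–2014): n₁ = 708, n₀ = 3181, n = 3889; a·n₀/n = 13·3181/3889 = 10.6333; c·n₁/n = 220·708/3889 = 40.0514
Stratum 2 (2015–2019): n₁ = 2433, n₀ = 197, n = 2630; a·n₀/n = 238·197/2630 = 17.8274; c·n₁/n = 90·2433/2630 = 83.2586
RR_MH = (10.6333 + 17.8274) / (40.0514 + 83.2586) = 28.4607 / 123.3100 = 0.23081

0.23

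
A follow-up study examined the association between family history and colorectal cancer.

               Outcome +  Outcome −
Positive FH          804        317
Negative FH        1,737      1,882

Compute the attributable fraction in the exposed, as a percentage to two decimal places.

33.08

Cells: a = 804, b = 317, c = 1737, d = 1882.
Risk in exposed = 804/1121 = 0.71722; risk in unexposed = 1737/3619 = 0.47997.
RR = 0.71722/0.47997 = 1.49430
AR% = (RR − 1)/RR × 100 = (1.49430 − 1)/1.49430 × 100 = 33.0793%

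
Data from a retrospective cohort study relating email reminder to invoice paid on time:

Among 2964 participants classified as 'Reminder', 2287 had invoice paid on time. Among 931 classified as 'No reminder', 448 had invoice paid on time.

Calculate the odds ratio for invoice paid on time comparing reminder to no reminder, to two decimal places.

3.64

From the description: a = 2287, b = 677, c = 448, d = 483.
OR = (a·d)/(b·c) = (2287 × 483) / (677 × 448) = 1104621 / 303296 = 3.64206
The odds of invoice paid on time are about 3.64 times as high in the reminder group.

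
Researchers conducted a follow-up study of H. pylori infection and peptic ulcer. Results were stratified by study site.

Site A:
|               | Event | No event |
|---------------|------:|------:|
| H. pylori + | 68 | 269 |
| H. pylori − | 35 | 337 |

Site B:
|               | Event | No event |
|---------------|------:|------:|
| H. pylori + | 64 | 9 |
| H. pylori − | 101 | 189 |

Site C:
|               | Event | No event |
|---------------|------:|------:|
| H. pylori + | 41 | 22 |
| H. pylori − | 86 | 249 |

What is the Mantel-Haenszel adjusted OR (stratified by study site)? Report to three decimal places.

OR_MH = Σ(aᵢdᵢ/nᵢ) / Σ(bᵢcᵢ/nᵢ), where nᵢ is the stratum total.
Stratum 1 (Site A): n = 709; a·d/n = 68·337/709 = 32.3216; b·c/n = 269·35/709 = 13.2793
Stratum 2 (Site B): n = 363; a·d/n = 64·189/363 = 33.3223; b·c/n = 9·101/363 = 2.5041
Stratum 3 (Site C): n = 398; a·d/n = 41·249/398 = 25.6508; b·c/n = 22·86/398 = 4.7538
OR_MH = (32.3216 + 33.3223 + 25.6508) / (13.2793 + 2.5041 + 4.7538) = 91.2946 / 20.5372 = 4.44534

4.445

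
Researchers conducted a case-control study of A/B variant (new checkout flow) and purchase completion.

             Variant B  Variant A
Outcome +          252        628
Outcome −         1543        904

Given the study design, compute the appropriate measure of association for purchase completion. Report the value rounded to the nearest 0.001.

0.235

Reading the table with exposure as columns: a = 252 (Variant B, case), b = 1543 (Variant B, non-case), c = 628 (Variant A, case), d = 904.
This is a case-control study: participants were sampled on outcome status, so risks in the source population cannot be estimated directly — relative risk is not valid here. The odds ratio is the appropriate measure.
OR = (a·d)/(b·c) = (252 × 904) / (1543 × 628) = 227808 / 969004 = 0.23510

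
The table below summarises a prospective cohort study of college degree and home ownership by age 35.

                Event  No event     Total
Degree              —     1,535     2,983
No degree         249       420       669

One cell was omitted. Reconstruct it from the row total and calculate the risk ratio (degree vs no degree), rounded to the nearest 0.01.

1.30

The missing cell is in the exposed row: 2983 − 1535 = 1448.
So a = 1448, b = 1535, c = 249, d = 420.
RR = [a/(a+b)] / [c/(c+d)] = (1448/2983) / (249/669) = 0.48542/0.37220 = 1.30419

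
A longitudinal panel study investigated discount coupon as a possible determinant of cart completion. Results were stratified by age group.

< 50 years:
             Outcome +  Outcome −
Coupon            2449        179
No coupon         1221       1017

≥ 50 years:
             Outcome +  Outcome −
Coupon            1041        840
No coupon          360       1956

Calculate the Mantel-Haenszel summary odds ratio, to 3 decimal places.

OR_MH = Σ(aᵢdᵢ/nᵢ) / Σ(bᵢcᵢ/nᵢ), where nᵢ is the stratum total.
Stratum 1 (< 50 years): n = 4866; a·d/n = 2449·1017/4866 = 511.8440; b·c/n = 179·1221/4866 = 44.9155
Stratum 2 (≥ 50 years): n = 4197; a·d/n = 1041·1956/4197 = 485.1551; b·c/n = 840·360/4197 = 72.0515
OR_MH = (511.8440 + 485.1551) / (44.9155 + 72.0515) = 996.9991 / 116.9670 = 8.52376

8.524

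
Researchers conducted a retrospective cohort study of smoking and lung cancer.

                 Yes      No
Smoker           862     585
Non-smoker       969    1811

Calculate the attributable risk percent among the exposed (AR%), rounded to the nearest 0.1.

Cells: a = 862, b = 585, c = 969, d = 1811.
Risk in exposed = 862/1447 = 0.59572; risk in unexposed = 969/2780 = 0.34856.
RR = 0.59572/0.34856 = 1.70907
AR% = (RR − 1)/RR × 100 = (1.70907 − 1)/1.70907 × 100 = 41.4886%

41.5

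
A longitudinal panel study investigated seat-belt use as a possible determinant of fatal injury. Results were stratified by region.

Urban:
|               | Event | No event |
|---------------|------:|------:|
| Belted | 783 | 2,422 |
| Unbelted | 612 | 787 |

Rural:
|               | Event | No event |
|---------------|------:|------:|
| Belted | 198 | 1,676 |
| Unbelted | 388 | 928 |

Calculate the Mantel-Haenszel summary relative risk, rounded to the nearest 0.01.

RR_MH = Σ(aᵢ·n₀ᵢ/nᵢ) / Σ(cᵢ·n₁ᵢ/nᵢ), with n₁ᵢ = aᵢ+bᵢ (exposed), n₀ᵢ = cᵢ+dᵢ (unexposed), nᵢ = n₁ᵢ+n₀ᵢ.
Stratum 1 (Urban): n₁ = 3205, n₀ = 1399, n = 4604; a·n₀/n = 783·1399/4604 = 237.9272; c·n₁/n = 612·3205/4604 = 426.0339
Stratum 2 (Rural): n₁ = 1874, n₀ = 1316, n = 3190; a·n₀/n = 198·1316/3190 = 81.6828; c·n₁/n = 388·1874/3190 = 227.9348
RR_MH = (237.9272 + 81.6828) / (426.0339 + 227.9348) = 319.6100 / 653.9687 = 0.48872

0.49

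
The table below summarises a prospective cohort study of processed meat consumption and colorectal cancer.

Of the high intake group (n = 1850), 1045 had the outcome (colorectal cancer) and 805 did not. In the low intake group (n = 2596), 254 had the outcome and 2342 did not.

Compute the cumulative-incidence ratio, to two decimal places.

From the description: a = 1045, b = 805, c = 254, d = 2342.
Risk in exposed = 1045/1850 = 0.56486; risk in unexposed = 254/2596 = 0.09784.
RR = 0.56486 / 0.09784 = 5.77319
The risk among the exposed is 5.77 times that among the unexposed.

5.77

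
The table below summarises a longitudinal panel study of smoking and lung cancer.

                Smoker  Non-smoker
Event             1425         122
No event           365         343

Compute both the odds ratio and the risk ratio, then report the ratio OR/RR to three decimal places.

3.617

Reading the table with exposure as columns: a = 1425 (Smoker, case), b = 365 (Smoker, non-case), c = 122 (Non-smoker, case), d = 343.
OR = (1425·343)/(365·122) = 488775/44530 = 10.97631
Risk in exposed = 1425/1790 = 0.79609; risk in unexposed = 122/465 = 0.26237; RR = 3.03428
OR/RR = 10.97631 / 3.03428 = 3.61744
The outcome is not rare, so the OR lies further from 1 than the RR.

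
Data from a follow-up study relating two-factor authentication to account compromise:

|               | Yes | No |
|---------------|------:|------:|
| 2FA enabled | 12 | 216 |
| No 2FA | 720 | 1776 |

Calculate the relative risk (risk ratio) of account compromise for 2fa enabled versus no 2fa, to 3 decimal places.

Cells: a = 12, b = 216, c = 720, d = 1776.
Risk in exposed = 12/228 = 0.05263; risk in unexposed = 720/2496 = 0.28846.
RR = 0.05263 / 0.28846 = 0.18246
The risk is 82% lower among the exposed than among the unexposed.

0.182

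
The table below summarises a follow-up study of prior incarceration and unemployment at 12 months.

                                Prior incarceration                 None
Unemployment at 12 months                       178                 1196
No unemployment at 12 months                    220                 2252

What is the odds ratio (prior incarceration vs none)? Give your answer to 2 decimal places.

1.52

Reading the table with exposure as columns: a = 178 (Prior incarceration, case), b = 220 (Prior incarceration, non-case), c = 1196 (None, case), d = 2252.
OR = (a·d)/(b·c) = (178 × 2252) / (220 × 1196) = 400856 / 263120 = 1.52347
The odds of unemployment at 12 months are about 1.52 times as high in the prior incarceration group.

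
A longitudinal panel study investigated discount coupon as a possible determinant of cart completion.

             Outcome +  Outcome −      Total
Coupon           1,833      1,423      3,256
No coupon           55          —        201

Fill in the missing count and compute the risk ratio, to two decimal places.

The missing cell is in the unexposed row: 201 − 55 = 146.
So a = 1833, b = 1423, c = 55, d = 146.
RR = [a/(a+b)] / [c/(c+d)] = (1833/3256) / (55/201) = 0.56296/0.27363 = 2.05737

2.06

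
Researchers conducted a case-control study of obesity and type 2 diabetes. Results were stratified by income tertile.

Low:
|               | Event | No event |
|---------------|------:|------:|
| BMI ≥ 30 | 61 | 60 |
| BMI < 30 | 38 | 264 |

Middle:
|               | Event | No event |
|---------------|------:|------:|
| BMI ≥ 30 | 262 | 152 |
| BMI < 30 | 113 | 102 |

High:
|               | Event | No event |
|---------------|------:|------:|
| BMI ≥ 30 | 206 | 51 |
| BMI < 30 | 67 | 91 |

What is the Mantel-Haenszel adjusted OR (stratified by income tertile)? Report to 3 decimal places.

3.072

OR_MH = Σ(aᵢdᵢ/nᵢ) / Σ(bᵢcᵢ/nᵢ), where nᵢ is the stratum total.
Stratum 1 (Low): n = 423; a·d/n = 61·264/423 = 38.0709; b·c/n = 60·38/423 = 5.3901
Stratum 2 (Middle): n = 629; a·d/n = 262·102/629 = 42.4865; b·c/n = 152·113/629 = 27.3068
Stratum 3 (High): n = 415; a·d/n = 206·91/415 = 45.1711; b·c/n = 51·67/415 = 8.2337
OR_MH = (38.0709 + 42.4865 + 45.1711) / (5.3901 + 27.3068 + 8.2337) = 125.7285 / 40.9306 = 3.07174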